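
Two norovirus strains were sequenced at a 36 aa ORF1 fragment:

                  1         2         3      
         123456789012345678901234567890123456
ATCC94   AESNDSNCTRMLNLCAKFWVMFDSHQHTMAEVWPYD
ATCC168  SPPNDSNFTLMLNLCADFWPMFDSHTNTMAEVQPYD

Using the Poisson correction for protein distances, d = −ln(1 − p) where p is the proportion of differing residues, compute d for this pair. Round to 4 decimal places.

Mismatches occur at site 1 (A↔S), site 2 (E↔P), site 3 (S↔P), site 8 (C↔F), site 10 (R↔L), site 17 (K↔D), site 20 (V↔P), site 26 (Q↔T), site 27 (H↔N), site 33 (W↔Q).
p = 10/36 = 0.277778.
d = −ln(1 − 0.277778) = −ln(0.722222) = 0.3254.

0.3254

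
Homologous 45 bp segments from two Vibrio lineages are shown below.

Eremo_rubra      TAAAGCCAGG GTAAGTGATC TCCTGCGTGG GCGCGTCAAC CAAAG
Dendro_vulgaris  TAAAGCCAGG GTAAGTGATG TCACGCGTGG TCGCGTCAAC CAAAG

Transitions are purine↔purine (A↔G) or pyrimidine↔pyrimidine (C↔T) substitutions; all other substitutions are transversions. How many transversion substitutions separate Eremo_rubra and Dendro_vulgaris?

Differing sites — 20:C/G (Tv); 23:C/A (Tv); 24:T/C (Ti); 31:G/T (Tv).
Of the 4 differences, 1 transition and 3 transversions, so the answer is 3.

3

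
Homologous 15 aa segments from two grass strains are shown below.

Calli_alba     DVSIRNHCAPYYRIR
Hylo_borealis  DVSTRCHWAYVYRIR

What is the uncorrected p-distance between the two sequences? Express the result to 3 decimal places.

The sequences differ at positions 4 (I/T), 6 (N/C), 8 (C/W), 10 (P/Y), 11 (Y/V).
There are 5 differences over 15 sites, so p = 5/15 = 0.333.

0.333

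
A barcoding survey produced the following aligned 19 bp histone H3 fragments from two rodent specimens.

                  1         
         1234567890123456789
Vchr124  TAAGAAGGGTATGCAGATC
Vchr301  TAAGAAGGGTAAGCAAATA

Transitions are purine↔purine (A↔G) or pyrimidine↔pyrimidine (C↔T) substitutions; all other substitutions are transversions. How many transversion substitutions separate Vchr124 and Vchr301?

2

The sequences differ at positions 12 (T/A, transversion), 16 (G/A, transition), 19 (C/A, transversion).
Of the 3 differences, 1 transition and 2 transversions, so the answer is 2.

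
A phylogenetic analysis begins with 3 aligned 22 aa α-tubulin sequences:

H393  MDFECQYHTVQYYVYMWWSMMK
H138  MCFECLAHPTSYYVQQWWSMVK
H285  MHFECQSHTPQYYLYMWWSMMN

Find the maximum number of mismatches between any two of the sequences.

11

Pairwise Hamming distances:
  H393 vs H138: 9
  H393 vs H285: 5
  H138 vs H285: 11
The largest is 11, between H138 and H285.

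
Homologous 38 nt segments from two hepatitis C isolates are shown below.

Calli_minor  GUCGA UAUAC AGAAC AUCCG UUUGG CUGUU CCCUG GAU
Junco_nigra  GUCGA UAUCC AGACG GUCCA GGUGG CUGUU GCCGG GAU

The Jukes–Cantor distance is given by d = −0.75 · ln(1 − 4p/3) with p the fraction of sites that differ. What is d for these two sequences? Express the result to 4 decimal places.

0.2846

Differing sites — 9:A/C; 14:A/C; 15:C/G; 16:A/G; 20:G/A; 21:U/G; 22:U/G; 31:C/G; 34:U/G.
p = 9/38 = 0.236842.
d = −0.75 · ln(1 − (4/3)·0.236842) = −0.75 · ln(0.684211) = −0.75 · (-0.379489) = 0.2846.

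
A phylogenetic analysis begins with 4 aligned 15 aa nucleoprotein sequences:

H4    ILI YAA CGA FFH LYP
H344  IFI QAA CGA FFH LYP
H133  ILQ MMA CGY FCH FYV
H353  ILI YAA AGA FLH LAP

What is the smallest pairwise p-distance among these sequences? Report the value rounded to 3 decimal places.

Pairwise Hamming distances:
  H4 vs H344: 2
  H4 vs H133: 7
  H4 vs H353: 3
  H344 vs H133: 8
  H344 vs H353: 5
  H133 vs H353: 9
The smallest is 2 mismatches, between H4 and H344; p = 2/15 = 0.133.

0.133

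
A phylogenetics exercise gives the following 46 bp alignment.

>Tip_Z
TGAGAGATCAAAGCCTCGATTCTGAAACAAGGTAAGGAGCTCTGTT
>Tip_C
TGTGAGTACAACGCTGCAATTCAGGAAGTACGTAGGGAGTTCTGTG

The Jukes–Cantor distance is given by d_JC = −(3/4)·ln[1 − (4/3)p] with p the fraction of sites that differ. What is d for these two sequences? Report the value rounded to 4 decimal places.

Mismatches occur at site 3 (A↔T), site 7 (A↔T), site 8 (T↔A), site 12 (A↔C), site 15 (C↔T), site 16 (T↔G), site 18 (G↔A), site 23 (T↔A), site 25 (A↔G), site 28 (C↔G), site 29 (A↔T), site 31 (G↔C), site 35 (A↔G), site 40 (C↔T), site 46 (T↔G).
p = 15/46 = 0.326087.
d = −0.75 · ln(1 − (4/3)·0.326087) = −0.75 · ln(0.565217) = −0.75 · (-0.570546) = 0.4279.

0.4279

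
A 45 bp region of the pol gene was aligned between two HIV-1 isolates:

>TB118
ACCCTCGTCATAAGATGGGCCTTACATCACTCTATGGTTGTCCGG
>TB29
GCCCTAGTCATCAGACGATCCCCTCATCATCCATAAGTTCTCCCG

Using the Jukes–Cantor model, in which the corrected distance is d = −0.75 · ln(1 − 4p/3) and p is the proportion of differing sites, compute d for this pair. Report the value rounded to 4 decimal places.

Mismatches occur at site 1 (A/G), site 6 (C/A), site 12 (A/C), site 16 (T/C), site 18 (G/A), site 19 (G/T), site 22 (T/C), site 23 (T/C), site 24 (A/T), site 30 (C/T), site 31 (T/C), site 33 (T/A), site 34 (A/T), site 35 (T/A), site 36 (G/A), site 40 (G/C), site 44 (G/C).
p = 17/45 = 0.377778.
d = −0.75 · ln(1 − (4/3)·0.377778) = −0.75 · ln(0.496296) = −0.75 · (-0.700583) = 0.5254.

0.5254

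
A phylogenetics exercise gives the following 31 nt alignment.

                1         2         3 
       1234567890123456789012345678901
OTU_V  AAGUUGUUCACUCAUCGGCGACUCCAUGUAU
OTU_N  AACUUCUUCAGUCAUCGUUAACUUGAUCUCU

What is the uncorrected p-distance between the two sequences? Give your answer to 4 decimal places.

Differing sites — 3:G/C; 6:G/C; 11:C/G; 18:G/U; 19:C/U; 20:G/A; 24:C/U; 25:C/G; 28:G/C; 30:A/C.
There are 10 differences over 31 sites, so p = 10/31 = 0.3226.

0.3226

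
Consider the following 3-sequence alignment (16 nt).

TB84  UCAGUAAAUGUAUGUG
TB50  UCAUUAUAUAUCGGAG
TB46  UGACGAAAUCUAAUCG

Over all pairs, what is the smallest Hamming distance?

Pairwise Hamming distances:
  TB84 vs TB50: 6
  TB84 vs TB46: 7
  TB50 vs TB46: 9
The smallest is 6, between TB84 and TB50.

6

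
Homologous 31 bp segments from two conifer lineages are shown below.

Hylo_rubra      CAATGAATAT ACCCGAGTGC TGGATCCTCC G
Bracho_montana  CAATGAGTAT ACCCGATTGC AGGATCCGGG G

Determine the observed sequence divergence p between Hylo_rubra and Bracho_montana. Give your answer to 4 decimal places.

Mismatches occur at site 7 (A→G), site 17 (G→T), site 21 (T→A), site 28 (T→G), site 29 (C→G), site 30 (C→G).
There are 6 differences over 31 sites, so p = 6/31 = 0.1935.

0.1935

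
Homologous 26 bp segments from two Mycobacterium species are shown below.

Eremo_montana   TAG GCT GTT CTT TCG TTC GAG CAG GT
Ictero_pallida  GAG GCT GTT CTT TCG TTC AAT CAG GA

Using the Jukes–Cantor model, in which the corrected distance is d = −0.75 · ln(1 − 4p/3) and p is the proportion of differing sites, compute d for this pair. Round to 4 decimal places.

Mismatches occur at site 1 (T/G), site 19 (G/A), site 21 (G/T), site 26 (T/A).
p = 4/26 = 0.153846.
d = −0.75 · ln(1 − (4/3)·0.153846) = −0.75 · ln(0.794872) = −0.75 · (-0.229574) = 0.1722.

0.1722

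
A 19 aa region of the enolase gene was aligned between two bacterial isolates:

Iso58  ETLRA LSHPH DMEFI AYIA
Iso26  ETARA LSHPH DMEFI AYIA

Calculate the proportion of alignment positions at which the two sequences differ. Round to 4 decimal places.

The sequences differ at position 3 (L/A).
There are 1 differences over 19 sites, so p = 1/19 = 0.0526.

0.0526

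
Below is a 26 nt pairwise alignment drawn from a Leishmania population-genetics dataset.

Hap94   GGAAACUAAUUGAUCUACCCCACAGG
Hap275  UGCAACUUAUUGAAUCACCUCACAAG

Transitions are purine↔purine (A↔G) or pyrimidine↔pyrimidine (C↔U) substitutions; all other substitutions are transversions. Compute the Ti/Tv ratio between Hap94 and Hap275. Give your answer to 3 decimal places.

Differing sites — 1:G/U (Tv); 3:A/C (Tv); 8:A/U (Tv); 14:U/A (Tv); 15:C/U (Ti); 16:U/C (Ti); 20:C/U (Ti); 25:G/A (Ti).
Of the 8 differences, 4 transitions and 4 transversions, so Ti/Tv = 4/4 = 1.000.

1.000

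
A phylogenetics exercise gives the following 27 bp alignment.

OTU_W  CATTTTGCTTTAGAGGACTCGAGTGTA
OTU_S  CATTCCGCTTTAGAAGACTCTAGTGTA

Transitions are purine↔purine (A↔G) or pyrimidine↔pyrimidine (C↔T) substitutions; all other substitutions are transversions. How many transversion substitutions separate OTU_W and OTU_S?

1

Mismatches occur at site 5 (T↔C, transition), site 6 (T↔C, transition), site 15 (G↔A, transition), site 21 (G↔T, transversion).
Of the 4 differences, 3 transitions and 1 transversion, so the answer is 1.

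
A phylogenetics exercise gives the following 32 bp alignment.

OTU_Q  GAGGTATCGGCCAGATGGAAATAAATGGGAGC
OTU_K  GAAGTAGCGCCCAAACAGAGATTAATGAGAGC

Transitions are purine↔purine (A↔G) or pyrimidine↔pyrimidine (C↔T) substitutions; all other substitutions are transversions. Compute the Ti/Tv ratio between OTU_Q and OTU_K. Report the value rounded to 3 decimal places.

2.000

Differing sites — 3:G/A (Ti); 7:T/G (Tv); 10:G/C (Tv); 14:G/A (Ti); 16:T/C (Ti); 17:G/A (Ti); 20:A/G (Ti); 23:A/T (Tv); 28:G/A (Ti).
Of the 9 differences, 6 transitions and 3 transversions, so Ti/Tv = 6/3 = 2.000.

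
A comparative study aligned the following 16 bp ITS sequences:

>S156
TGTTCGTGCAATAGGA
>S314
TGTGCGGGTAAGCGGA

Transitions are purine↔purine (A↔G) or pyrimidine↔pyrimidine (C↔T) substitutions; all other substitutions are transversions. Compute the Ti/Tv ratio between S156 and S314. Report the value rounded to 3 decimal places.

0.250

Differing sites — 4:T/G (Tv); 7:T/G (Tv); 9:C/T (Ti); 12:T/G (Tv); 13:A/C (Tv).
Of the 5 differences, 1 transition and 4 transversions, so Ti/Tv = 1/4 = 0.250.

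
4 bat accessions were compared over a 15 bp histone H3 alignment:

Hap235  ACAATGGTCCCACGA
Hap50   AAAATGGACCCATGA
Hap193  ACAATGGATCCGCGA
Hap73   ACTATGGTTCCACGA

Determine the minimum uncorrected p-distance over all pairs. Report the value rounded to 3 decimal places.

0.133

Pairwise Hamming distances:
  Hap235 vs Hap50: 3
  Hap235 vs Hap193: 3
  Hap235 vs Hap73: 2
  Hap50 vs Hap193: 4
  Hap50 vs Hap73: 5
  Hap193 vs Hap73: 3
The smallest is 2 mismatches, between Hap235 and Hap73; p = 2/15 = 0.133.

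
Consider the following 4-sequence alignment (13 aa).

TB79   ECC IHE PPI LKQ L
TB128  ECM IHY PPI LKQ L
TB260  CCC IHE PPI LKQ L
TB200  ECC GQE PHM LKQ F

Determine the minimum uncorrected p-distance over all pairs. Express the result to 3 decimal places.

Pairwise Hamming distances:
  TB79 vs TB128: 2
  TB79 vs TB260: 1
  TB79 vs TB200: 5
  TB128 vs TB260: 3
  TB128 vs TB200: 7
  TB260 vs TB200: 6
The smallest is 1 mismatch, between TB79 and TB260; p = 1/13 = 0.077.

0.077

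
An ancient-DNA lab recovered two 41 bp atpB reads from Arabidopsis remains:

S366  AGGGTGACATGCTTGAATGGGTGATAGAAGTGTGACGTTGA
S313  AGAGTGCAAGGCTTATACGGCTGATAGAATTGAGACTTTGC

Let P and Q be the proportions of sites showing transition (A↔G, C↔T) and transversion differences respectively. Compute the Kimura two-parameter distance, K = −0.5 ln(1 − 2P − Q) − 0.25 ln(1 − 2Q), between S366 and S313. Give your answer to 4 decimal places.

0.3723

Differing sites — 3:G/A (Ti); 7:A/C (Tv); 8:C/A (Tv); 10:T/G (Tv); 15:G/A (Ti); 16:A/T (Tv); 18:T/C (Ti); 21:G/C (Tv); 30:G/T (Tv); 33:T/A (Tv); 37:G/T (Tv); 41:A/C (Tv).
Of the 12 differences, 3 transitions and 9 transversions over 41 sites: P = 3/41 = 0.073171, Q = 9/41 = 0.219512.
d = −0.5·ln(0.634146) − 0.25·ln(0.560976) = −0.5·(-0.455476) − 0.25·(-0.578077) = 0.3723.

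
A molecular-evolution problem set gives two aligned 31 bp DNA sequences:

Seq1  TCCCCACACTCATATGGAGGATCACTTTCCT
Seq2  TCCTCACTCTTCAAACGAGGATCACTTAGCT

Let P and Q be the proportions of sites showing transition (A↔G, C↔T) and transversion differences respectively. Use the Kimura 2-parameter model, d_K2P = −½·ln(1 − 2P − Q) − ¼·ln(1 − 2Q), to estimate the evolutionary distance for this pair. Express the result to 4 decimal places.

0.3693

Mismatches occur at site 4 (C→T, transition), site 8 (A→T, transversion), site 11 (C→T, transition), site 12 (A→C, transversion), site 13 (T→A, transversion), site 15 (T→A, transversion), site 16 (G→C, transversion), site 28 (T→A, transversion), site 29 (C→G, transversion).
Of the 9 differences, 2 transitions and 7 transversions over 31 sites: P = 2/31 = 0.064516, Q = 7/31 = 0.225806.
d = −0.5·ln(0.645162) − 0.25·ln(0.548388) = −0.5·(-0.438254) − 0.25·(-0.600772) = 0.3693.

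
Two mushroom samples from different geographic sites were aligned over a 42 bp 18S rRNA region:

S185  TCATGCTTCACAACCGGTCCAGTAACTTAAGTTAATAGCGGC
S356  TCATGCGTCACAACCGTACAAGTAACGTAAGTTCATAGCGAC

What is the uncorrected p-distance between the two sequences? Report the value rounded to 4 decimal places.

0.1667

Differing sites — 7:T/G; 17:G/T; 18:T/A; 20:C/A; 27:T/G; 34:A/C; 41:G/A.
There are 7 differences over 42 sites, so p = 7/42 = 0.1667.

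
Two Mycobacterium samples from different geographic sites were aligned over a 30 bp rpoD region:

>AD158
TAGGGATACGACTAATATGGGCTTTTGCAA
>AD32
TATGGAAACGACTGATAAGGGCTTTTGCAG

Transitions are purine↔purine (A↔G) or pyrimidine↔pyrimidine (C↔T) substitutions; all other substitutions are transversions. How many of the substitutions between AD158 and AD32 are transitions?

Mismatches occur at site 3 (G↔T, transversion), site 7 (T↔A, transversion), site 14 (A↔G, transition), site 18 (T↔A, transversion), site 30 (A↔G, transition).
Of the 5 differences, 2 transitions and 3 transversions, so the answer is 2.

2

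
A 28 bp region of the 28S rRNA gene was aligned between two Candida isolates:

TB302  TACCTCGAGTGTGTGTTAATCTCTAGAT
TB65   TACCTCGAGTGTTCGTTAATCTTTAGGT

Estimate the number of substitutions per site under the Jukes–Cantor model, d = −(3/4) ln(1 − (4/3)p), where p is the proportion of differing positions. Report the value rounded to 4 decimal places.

Mismatches occur at site 13 (G→T), site 14 (T→C), site 23 (C→T), site 27 (A→G).
p = 4/28 = 0.142857.
d = −0.75 · ln(1 − (4/3)·0.142857) = −0.75 · ln(0.809524) = −0.75 · (-0.211309) = 0.1585.

0.1585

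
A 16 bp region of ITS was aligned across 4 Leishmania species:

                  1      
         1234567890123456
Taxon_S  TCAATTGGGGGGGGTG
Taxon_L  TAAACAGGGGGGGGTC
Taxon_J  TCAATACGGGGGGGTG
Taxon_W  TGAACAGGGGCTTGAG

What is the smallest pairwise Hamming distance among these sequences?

2

Pairwise Hamming distances:
  Taxon_S vs Taxon_L: 4
  Taxon_S vs Taxon_J: 2
  Taxon_S vs Taxon_W: 7
  Taxon_L vs Taxon_J: 4
  Taxon_L vs Taxon_W: 6
  Taxon_J vs Taxon_W: 7
The smallest is 2, between Taxon_S and Taxon_J.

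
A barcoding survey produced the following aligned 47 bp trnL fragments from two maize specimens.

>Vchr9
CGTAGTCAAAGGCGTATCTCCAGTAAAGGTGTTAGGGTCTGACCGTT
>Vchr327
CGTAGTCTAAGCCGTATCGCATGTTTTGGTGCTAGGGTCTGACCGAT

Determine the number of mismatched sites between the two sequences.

10

Mismatches occur at site 8 (A↔T), site 12 (G↔C), site 19 (T↔G), site 21 (C↔A), site 22 (A↔T), site 25 (A↔T), site 26 (A↔T), site 27 (A↔T), site 32 (T↔C), site 46 (T↔A).
That gives 10 mismatches out of 47 aligned sites, so the Hamming distance is 10.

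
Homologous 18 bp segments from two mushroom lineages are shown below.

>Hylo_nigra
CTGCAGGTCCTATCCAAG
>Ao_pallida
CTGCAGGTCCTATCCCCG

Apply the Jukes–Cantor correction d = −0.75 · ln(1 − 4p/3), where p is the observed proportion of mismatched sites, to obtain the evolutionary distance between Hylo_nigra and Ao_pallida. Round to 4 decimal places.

0.1203

The sequences differ at positions 16 (A/C), 17 (A/C).
p = 2/18 = 0.111111.
d = −0.75 · ln(1 − (4/3)·0.111111) = −0.75 · ln(0.851852) = −0.75 · (-0.160342) = 0.1203.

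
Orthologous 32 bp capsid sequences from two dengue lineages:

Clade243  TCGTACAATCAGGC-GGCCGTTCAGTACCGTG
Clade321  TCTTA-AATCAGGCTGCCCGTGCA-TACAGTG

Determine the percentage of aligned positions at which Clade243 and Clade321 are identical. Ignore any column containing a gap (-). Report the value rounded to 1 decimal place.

86.2%

Excluding the 3 gap columns leaves 29 comparable sites.
Differing sites — 3:G/T; 17:G/C; 22:T/G; 29:C/A.
25 of the 29 comparable sites match, so the percent identity is 25/29 × 100 = 86.2%.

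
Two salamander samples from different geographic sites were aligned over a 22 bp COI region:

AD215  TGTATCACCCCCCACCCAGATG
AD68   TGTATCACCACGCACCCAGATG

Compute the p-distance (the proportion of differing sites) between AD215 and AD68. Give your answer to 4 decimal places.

0.0909

Mismatches occur at site 10 (C/A), site 12 (C/G).
There are 2 differences over 22 sites, so p = 2/22 = 0.0909.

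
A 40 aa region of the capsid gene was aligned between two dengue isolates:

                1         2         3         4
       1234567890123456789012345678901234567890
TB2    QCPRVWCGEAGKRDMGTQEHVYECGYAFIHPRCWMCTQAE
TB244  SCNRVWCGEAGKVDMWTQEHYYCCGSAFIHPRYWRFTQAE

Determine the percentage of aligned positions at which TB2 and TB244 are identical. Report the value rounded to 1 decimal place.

75.0%

Differing sites — 1:Q/S; 3:P/N; 13:R/V; 16:G/W; 21:V/Y; 23:E/C; 26:Y/S; 33:C/Y; 35:M/R; 36:C/F.
30 of the 40 sites match, so the percent identity is 30/40 × 100 = 75.0%.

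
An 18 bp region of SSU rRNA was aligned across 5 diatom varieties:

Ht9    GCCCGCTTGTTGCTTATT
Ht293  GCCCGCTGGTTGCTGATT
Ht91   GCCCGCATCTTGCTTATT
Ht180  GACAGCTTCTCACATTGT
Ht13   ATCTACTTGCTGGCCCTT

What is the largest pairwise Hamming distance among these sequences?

Pairwise Hamming distances:
  Ht9 vs Ht293: 2
  Ht9 vs Ht91: 2
  Ht9 vs Ht180: 8
  Ht9 vs Ht13: 9
  Ht293 vs Ht91: 4
  Ht293 vs Ht180: 10
  Ht293 vs Ht13: 10
  Ht91 vs Ht180: 8
  Ht91 vs Ht13: 11
  Ht180 vs Ht13: 13
The largest is 13, between Ht180 and Ht13.

13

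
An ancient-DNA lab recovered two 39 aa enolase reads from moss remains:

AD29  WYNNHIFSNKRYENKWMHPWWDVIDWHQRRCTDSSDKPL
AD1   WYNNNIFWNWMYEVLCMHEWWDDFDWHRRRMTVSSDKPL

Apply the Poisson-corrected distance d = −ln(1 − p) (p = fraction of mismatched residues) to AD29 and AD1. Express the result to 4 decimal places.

0.4055

The sequences differ at positions 5 (H/N), 8 (S/W), 10 (K/W), 11 (R/M), 14 (N/V), 15 (K/L), 16 (W/C), 19 (P/E), 23 (V/D), 24 (I/F), 28 (Q/R), 31 (C/M), 33 (D/V).
p = 13/39 = 0.333333.
d = −ln(1 − 0.333333) = −ln(0.666667) = 0.4055.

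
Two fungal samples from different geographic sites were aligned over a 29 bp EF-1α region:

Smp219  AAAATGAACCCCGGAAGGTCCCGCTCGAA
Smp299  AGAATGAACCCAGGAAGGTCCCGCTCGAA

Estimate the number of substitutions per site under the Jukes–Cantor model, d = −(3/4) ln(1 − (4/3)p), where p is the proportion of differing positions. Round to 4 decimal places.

Differing sites — 2:A/G; 12:C/A.
p = 2/29 = 0.068966.
d = −0.75 · ln(1 − (4/3)·0.068966) = −0.75 · ln(0.908045) = −0.75 · (-0.096461) = 0.0723.

0.0723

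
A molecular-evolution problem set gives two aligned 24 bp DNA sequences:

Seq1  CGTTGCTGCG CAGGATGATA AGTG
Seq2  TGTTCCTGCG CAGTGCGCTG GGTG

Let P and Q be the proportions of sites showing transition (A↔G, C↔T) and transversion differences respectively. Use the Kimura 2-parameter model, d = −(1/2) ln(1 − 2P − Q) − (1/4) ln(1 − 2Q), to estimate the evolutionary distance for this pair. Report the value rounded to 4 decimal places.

Differing sites — 1:C/T (Ti); 5:G/C (Tv); 14:G/T (Tv); 15:A/G (Ti); 16:T/C (Ti); 18:A/C (Tv); 20:A/G (Ti); 21:A/G (Ti).
Of the 8 differences, 5 transitions and 3 transversions over 24 sites: P = 5/24 = 0.208333, Q = 3/24 = 0.125000.
d = −0.5·ln(0.458334) − 0.25·ln(0.750000) = −0.5·(-0.780157) − 0.25·(-0.287682) = 0.4620.

0.4620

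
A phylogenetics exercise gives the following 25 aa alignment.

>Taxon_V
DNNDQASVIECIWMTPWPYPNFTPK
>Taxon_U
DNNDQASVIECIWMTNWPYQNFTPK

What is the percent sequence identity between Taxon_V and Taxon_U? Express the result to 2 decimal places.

The sequences differ at positions 16 (P/N), 20 (P/Q).
23 of the 25 sites match, so the percent identity is 23/25 × 100 = 92.00%.

92.00%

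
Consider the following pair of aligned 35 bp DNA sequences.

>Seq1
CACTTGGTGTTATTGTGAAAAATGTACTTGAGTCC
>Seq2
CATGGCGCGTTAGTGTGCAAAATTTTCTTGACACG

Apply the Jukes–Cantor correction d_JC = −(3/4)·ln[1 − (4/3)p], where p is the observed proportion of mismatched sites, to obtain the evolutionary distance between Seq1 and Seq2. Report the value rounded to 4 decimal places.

0.4582

Mismatches occur at site 3 (C↔T), site 4 (T↔G), site 5 (T↔G), site 6 (G↔C), site 8 (T↔C), site 13 (T↔G), site 18 (A↔C), site 24 (G↔T), site 26 (A↔T), site 32 (G↔C), site 33 (T↔A), site 35 (C↔G).
p = 12/35 = 0.342857.
d = −0.75 · ln(1 − (4/3)·0.342857) = −0.75 · ln(0.542857) = −0.75 · (-0.610909) = 0.4582.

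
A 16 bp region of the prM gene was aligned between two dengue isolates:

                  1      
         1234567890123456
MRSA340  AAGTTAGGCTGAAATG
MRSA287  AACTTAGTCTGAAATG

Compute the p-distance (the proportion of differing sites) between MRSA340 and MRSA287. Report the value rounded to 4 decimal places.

0.1250

Differing sites — 3:G/C; 8:G/T.
There are 2 differences over 16 sites, so p = 2/16 = 0.1250.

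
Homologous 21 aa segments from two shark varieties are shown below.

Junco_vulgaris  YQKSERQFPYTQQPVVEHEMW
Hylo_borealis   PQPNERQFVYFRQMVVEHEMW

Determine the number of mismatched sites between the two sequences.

7

Differing sites — 1:Y/P; 3:K/P; 4:S/N; 9:P/V; 11:T/F; 12:Q/R; 14:P/M.
That gives 7 mismatches out of 21 aligned sites, so the Hamming distance is 7.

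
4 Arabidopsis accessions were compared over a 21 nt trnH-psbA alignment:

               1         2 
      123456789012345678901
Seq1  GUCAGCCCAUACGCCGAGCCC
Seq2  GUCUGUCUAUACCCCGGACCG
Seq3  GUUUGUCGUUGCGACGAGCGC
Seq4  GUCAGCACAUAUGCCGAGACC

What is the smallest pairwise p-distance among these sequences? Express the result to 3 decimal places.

0.143

Pairwise Hamming distances:
  Seq1 vs Seq2: 7
  Seq1 vs Seq3: 8
  Seq1 vs Seq4: 3
  Seq2 vs Seq3: 10
  Seq2 vs Seq4: 10
  Seq3 vs Seq4: 11
The smallest is 3 mismatches, between Seq1 and Seq4; p = 3/21 = 0.143.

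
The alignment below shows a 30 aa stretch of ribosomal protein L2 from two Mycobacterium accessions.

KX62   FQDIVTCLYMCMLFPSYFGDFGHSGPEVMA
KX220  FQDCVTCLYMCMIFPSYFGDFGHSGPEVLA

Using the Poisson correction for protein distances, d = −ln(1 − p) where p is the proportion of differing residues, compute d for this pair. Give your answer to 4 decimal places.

0.1054

Differing sites — 4:I/C; 13:L/I; 29:M/L.
p = 3/30 = 0.100000.
d = −ln(1 − 0.100000) = −ln(0.900000) = 0.1054.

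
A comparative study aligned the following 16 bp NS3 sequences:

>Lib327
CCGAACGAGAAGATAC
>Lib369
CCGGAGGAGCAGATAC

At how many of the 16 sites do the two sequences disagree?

The sequences differ at positions 4 (A/G), 6 (C/G), 10 (A/C).
That gives 3 mismatches out of 16 aligned sites, so the Hamming distance is 3.

3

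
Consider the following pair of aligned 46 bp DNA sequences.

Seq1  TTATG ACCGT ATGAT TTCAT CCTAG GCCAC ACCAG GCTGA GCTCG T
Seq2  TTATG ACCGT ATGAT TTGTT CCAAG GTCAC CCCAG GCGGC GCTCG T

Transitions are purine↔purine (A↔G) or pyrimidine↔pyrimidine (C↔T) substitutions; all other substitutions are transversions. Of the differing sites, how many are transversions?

6

Differing sites — 18:C/G (Tv); 19:A/T (Tv); 23:T/A (Tv); 27:C/T (Ti); 31:A/C (Tv); 38:T/G (Tv); 40:A/C (Tv).
Of the 7 differences, 1 transition and 6 transversions, so the answer is 6.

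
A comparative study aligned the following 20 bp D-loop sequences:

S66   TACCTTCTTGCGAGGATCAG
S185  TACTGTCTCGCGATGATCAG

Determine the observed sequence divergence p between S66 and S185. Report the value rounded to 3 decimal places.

0.200

The sequences differ at positions 4 (C/T), 5 (T/G), 9 (T/C), 14 (G/T).
There are 4 differences over 20 sites, so p = 4/20 = 0.200.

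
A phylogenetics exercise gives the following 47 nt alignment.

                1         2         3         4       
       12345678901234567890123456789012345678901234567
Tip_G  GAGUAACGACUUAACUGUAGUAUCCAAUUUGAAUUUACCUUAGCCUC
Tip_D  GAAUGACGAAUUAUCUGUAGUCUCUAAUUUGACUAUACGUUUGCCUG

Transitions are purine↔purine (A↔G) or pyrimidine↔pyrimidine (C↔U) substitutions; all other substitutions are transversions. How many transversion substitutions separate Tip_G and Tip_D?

Mismatches occur at site 3 (G/A, transition), site 5 (A/G, transition), site 10 (C/A, transversion), site 14 (A/U, transversion), site 22 (A/C, transversion), site 25 (C/U, transition), site 33 (A/C, transversion), site 35 (U/A, transversion), site 39 (C/G, transversion), site 42 (A/U, transversion), site 47 (C/G, transversion).
Of the 11 differences, 3 transitions and 8 transversions, so the answer is 8.

8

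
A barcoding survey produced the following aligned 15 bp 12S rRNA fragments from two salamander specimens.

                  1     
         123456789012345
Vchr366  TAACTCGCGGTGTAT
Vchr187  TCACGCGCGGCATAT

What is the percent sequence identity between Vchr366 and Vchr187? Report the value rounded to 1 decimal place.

Mismatches occur at site 2 (A/C), site 5 (T/G), site 11 (T/C), site 12 (G/A).
11 of the 15 sites match, so the percent identity is 11/15 × 100 = 73.3%.

73.3%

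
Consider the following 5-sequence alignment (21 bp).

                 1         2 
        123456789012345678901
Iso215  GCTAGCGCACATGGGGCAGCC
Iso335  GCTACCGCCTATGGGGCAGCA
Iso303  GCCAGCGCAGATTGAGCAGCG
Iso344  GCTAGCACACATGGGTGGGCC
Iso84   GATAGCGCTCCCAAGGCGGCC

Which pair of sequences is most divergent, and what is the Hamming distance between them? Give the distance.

Pairwise Hamming distances:
  Iso215 vs Iso335: 4
  Iso215 vs Iso303: 5
  Iso215 vs Iso344: 4
  Iso215 vs Iso84: 7
  Iso335 vs Iso303: 7
  Iso335 vs Iso344: 8
  Iso335 vs Iso84: 10
  Iso303 vs Iso344: 9
  Iso303 vs Iso84: 11
  Iso344 vs Iso84: 9
The largest is 11, between Iso303 and Iso84.

11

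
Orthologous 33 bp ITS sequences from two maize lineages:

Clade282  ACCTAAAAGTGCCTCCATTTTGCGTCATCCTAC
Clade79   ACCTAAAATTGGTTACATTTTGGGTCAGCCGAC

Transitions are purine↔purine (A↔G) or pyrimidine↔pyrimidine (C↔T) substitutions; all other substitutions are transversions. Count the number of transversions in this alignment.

The sequences differ at positions 9 (G/T, transversion), 12 (C/G, transversion), 13 (C/T, transition), 15 (C/A, transversion), 23 (C/G, transversion), 28 (T/G, transversion), 31 (T/G, transversion).
Of the 7 differences, 1 transition and 6 transversions, so the answer is 6.

6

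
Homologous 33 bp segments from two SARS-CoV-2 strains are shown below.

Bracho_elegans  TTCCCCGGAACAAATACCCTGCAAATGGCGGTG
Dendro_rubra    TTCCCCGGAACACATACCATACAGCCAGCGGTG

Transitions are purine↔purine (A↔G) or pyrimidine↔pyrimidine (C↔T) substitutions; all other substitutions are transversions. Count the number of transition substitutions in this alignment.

4

The sequences differ at positions 13 (A/C, transversion), 19 (C/A, transversion), 21 (G/A, transition), 24 (A/G, transition), 25 (A/C, transversion), 26 (T/C, transition), 27 (G/A, transition).
Of the 7 differences, 4 transitions and 3 transversions, so the answer is 4.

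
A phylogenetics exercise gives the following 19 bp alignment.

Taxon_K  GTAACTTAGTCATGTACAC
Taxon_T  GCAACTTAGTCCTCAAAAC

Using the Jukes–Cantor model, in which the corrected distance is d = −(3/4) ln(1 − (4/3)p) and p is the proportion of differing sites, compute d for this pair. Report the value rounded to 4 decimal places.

0.3241

Mismatches occur at site 2 (T→C), site 12 (A→C), site 14 (G→C), site 15 (T→A), site 17 (C→A).
p = 5/19 = 0.263158.
d = −0.75 · ln(1 − (4/3)·0.263158) = −0.75 · ln(0.649123) = −0.75 · (-0.432133) = 0.3241.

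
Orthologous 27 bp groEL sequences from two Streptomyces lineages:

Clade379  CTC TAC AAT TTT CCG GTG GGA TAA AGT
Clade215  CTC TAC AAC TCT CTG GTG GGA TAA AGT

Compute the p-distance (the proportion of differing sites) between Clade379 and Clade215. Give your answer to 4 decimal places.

Differing sites — 9:T/C; 11:T/C; 14:C/T.
There are 3 differences over 27 sites, so p = 3/27 = 0.1111.

0.1111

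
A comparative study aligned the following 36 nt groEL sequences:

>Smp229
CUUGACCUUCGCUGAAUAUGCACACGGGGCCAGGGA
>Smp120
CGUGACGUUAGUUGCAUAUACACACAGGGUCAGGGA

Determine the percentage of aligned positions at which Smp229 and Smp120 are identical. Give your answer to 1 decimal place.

77.8%

Differing sites — 2:U/G; 7:C/G; 10:C/A; 12:C/U; 15:A/C; 20:G/A; 26:G/A; 30:C/U.
28 of the 36 sites match, so the percent identity is 28/36 × 100 = 77.8%.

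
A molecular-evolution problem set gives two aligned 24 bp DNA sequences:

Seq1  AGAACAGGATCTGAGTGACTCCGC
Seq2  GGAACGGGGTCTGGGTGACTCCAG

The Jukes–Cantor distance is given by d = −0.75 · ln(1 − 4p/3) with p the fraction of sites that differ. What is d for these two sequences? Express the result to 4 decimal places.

0.3041

Differing sites — 1:A/G; 6:A/G; 9:A/G; 14:A/G; 23:G/A; 24:C/G.
p = 6/24 = 0.250000.
d = −0.75 · ln(1 − (4/3)·0.250000) = −0.75 · ln(0.666667) = −0.75 · (-0.405465) = 0.3041.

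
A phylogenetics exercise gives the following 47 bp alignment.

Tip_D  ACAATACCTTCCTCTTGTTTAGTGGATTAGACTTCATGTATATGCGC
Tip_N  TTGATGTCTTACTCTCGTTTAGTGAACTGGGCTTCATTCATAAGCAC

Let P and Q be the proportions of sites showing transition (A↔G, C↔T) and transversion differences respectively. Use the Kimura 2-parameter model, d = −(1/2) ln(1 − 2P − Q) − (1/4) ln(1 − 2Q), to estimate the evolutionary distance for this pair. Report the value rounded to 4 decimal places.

Differing sites — 1:A/T (Tv); 2:C/T (Ti); 3:A/G (Ti); 6:A/G (Ti); 7:C/T (Ti); 11:C/A (Tv); 16:T/C (Ti); 25:G/A (Ti); 27:T/C (Ti); 29:A/G (Ti); 31:A/G (Ti); 38:G/T (Tv); 39:T/C (Ti); 43:T/A (Tv); 46:G/A (Ti).
Of the 15 differences, 11 transitions and 4 transversions over 47 sites: P = 11/47 = 0.234043, Q = 4/47 = 0.085106.
d = −0.5·ln(0.446808) − 0.25·ln(0.829788) = −0.5·(-0.805626) − 0.25·(-0.186585) = 0.4495.

0.4495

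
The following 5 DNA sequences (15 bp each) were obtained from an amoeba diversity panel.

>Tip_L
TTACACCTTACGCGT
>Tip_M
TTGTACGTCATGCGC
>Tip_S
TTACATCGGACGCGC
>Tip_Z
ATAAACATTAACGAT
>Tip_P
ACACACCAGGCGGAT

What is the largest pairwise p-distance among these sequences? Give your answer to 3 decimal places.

0.800

Pairwise Hamming distances:
  Tip_L vs Tip_M: 6
  Tip_L vs Tip_S: 4
  Tip_L vs Tip_Z: 7
  Tip_L vs Tip_P: 7
  Tip_M vs Tip_S: 7
  Tip_M vs Tip_Z: 10
  Tip_M vs Tip_P: 12
  Tip_S vs Tip_Z: 11
  Tip_S vs Tip_P: 8
  Tip_Z vs Tip_P: 8
The largest is 12 mismatches, between Tip_M and Tip_P; p = 12/15 = 0.800.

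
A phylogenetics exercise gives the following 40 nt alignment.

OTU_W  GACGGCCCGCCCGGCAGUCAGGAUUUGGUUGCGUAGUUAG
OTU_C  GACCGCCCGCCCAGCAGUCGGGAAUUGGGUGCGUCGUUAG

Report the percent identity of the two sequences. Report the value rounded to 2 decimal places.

Differing sites — 4:G/C; 13:G/A; 20:A/G; 24:U/A; 29:U/G; 35:A/C.
34 of the 40 sites match, so the percent identity is 34/40 × 100 = 85.00%.

85.00%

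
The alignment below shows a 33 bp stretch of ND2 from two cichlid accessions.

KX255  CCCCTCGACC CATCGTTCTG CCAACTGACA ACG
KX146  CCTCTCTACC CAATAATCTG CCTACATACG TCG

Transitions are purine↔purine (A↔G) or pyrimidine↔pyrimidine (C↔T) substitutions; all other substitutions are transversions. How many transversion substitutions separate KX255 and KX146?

7

The sequences differ at positions 3 (C/T, transition), 7 (G/T, transversion), 13 (T/A, transversion), 14 (C/T, transition), 15 (G/A, transition), 16 (T/A, transversion), 23 (A/T, transversion), 26 (T/A, transversion), 27 (G/T, transversion), 30 (A/G, transition), 31 (A/T, transversion).
Of the 11 differences, 4 transitions and 7 transversions, so the answer is 7.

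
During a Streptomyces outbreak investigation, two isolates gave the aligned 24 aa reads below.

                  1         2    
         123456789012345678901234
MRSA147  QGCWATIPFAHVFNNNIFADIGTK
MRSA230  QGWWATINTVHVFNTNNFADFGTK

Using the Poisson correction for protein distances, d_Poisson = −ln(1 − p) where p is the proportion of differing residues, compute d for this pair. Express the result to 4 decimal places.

0.3448

The sequences differ at positions 3 (C/W), 8 (P/N), 9 (F/T), 10 (A/V), 15 (N/T), 17 (I/N), 21 (I/F).
p = 7/24 = 0.291667.
d = −ln(1 − 0.291667) = −ln(0.708333) = 0.3448.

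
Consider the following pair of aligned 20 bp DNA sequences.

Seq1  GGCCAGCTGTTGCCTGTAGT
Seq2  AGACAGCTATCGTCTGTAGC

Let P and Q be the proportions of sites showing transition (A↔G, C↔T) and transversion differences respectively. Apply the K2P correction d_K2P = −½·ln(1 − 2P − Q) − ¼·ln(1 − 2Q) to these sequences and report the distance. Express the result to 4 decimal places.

0.4256

Differing sites — 1:G/A (Ti); 3:C/A (Tv); 9:G/A (Ti); 11:T/C (Ti); 13:C/T (Ti); 20:T/C (Ti).
Of the 6 differences, 5 transitions and 1 transversion over 20 sites: P = 5/20 = 0.250000, Q = 1/20 = 0.050000.
d = −0.5·ln(0.450000) − 0.25·ln(0.900000) = −0.5·(-0.798508) − 0.25·(-0.105361) = 0.4256.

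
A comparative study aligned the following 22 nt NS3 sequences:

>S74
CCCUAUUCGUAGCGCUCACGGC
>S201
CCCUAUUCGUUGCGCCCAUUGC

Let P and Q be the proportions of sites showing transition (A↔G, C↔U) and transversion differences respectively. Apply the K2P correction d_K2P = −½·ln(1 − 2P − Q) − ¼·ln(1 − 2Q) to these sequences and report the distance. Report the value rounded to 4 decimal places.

0.2094

The sequences differ at positions 11 (A/U, transversion), 16 (U/C, transition), 19 (C/U, transition), 20 (G/U, transversion).
Of the 4 differences, 2 transitions and 2 transversions over 22 sites: P = 2/22 = 0.090909, Q = 2/22 = 0.090909.
d = −0.5·ln(0.727273) − 0.25·ln(0.818182) = −0.5·(-0.318453) − 0.25·(-0.200670) = 0.2094.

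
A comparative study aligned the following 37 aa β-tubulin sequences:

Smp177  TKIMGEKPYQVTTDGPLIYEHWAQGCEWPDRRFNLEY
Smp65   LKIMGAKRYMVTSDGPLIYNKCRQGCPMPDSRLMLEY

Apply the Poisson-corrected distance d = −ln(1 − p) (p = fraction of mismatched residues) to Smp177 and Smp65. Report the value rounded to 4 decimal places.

The sequences differ at positions 1 (T/L), 6 (E/A), 8 (P/R), 10 (Q/M), 13 (T/S), 20 (E/N), 21 (H/K), 22 (W/C), 23 (A/R), 27 (E/P), 28 (W/M), 31 (R/S), 33 (F/L), 34 (N/M).
p = 14/37 = 0.378378.
d = −ln(1 − 0.378378) = −ln(0.621622) = 0.4754.

0.4754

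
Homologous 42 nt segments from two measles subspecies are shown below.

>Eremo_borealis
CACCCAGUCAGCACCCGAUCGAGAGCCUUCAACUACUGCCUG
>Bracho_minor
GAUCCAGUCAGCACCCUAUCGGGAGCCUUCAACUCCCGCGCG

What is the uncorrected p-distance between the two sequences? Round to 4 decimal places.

0.1905

Mismatches occur at site 1 (C→G), site 3 (C→U), site 17 (G→U), site 22 (A→G), site 35 (A→C), site 37 (U→C), site 40 (C→G), site 41 (U→C).
There are 8 differences over 42 sites, so p = 8/42 = 0.1905.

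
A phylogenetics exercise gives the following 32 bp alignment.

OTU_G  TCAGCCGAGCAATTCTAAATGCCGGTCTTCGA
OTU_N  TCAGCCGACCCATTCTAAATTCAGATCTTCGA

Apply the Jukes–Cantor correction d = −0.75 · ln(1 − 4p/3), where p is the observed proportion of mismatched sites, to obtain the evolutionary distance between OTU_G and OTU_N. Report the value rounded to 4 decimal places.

The sequences differ at positions 9 (G/C), 11 (A/C), 21 (G/T), 23 (C/A), 25 (G/A).
p = 5/32 = 0.156250.
d = −0.75 · ln(1 − (4/3)·0.156250) = −0.75 · ln(0.791667) = −0.75 · (-0.233614) = 0.1752.

0.1752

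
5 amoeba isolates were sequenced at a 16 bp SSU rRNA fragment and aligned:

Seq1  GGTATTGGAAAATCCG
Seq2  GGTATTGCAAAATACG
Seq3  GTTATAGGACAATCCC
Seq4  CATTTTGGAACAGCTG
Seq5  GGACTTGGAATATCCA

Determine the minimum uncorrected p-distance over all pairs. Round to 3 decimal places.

Pairwise Hamming distances:
  Seq1 vs Seq2: 2
  Seq1 vs Seq3: 4
  Seq1 vs Seq4: 6
  Seq1 vs Seq5: 4
  Seq2 vs Seq3: 6
  Seq2 vs Seq4: 8
  Seq2 vs Seq5: 6
  Seq3 vs Seq4: 9
  Seq3 vs Seq5: 7
  Seq4 vs Seq5: 8
The smallest is 2 mismatches, between Seq1 and Seq2; p = 2/16 = 0.125.

0.125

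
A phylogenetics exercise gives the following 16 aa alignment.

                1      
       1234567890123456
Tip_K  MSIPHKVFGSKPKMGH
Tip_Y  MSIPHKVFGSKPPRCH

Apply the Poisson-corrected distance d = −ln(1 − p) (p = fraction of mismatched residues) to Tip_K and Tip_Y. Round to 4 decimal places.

0.2076

Differing sites — 13:K/P; 14:M/R; 15:G/C.
p = 3/16 = 0.187500.
d = −ln(1 − 0.187500) = −ln(0.812500) = 0.2076.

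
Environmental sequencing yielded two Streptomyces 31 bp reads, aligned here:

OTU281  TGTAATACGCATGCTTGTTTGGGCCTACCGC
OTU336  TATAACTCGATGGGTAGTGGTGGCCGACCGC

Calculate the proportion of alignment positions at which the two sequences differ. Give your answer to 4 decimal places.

0.3871

The sequences differ at positions 2 (G/A), 6 (T/C), 7 (A/T), 10 (C/A), 11 (A/T), 12 (T/G), 14 (C/G), 16 (T/A), 19 (T/G), 20 (T/G), 21 (G/T), 26 (T/G).
There are 12 differences over 31 sites, so p = 12/31 = 0.3871.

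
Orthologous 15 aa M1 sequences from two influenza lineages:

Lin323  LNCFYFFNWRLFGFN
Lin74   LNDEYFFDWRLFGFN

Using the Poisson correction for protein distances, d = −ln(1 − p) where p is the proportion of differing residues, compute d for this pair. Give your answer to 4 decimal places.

0.2231

Differing sites — 3:C/D; 4:F/E; 8:N/D.
p = 3/15 = 0.200000.
d = −ln(1 − 0.200000) = −ln(0.800000) = 0.2231.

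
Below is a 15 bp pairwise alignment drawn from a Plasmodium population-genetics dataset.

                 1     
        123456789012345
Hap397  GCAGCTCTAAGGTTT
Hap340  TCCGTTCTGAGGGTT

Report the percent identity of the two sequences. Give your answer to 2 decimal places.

Differing sites — 1:G/T; 3:A/C; 5:C/T; 9:A/G; 13:T/G.
10 of the 15 sites match, so the percent identity is 10/15 × 100 = 66.67%.

66.67%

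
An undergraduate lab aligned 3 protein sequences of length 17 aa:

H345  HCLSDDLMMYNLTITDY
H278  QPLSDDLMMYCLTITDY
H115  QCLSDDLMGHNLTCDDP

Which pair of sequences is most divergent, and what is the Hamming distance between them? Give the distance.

Pairwise Hamming distances:
  H345 vs H278: 3
  H345 vs H115: 6
  H278 vs H115: 7
The largest is 7, between H278 and H115.

7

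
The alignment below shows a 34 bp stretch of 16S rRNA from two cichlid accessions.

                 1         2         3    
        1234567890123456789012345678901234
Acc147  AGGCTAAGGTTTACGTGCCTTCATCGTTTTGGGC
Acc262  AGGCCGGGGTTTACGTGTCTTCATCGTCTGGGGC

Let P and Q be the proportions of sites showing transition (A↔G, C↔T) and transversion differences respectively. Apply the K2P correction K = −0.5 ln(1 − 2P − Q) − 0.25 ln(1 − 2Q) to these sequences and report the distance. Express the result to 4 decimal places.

The sequences differ at positions 5 (T/C, transition), 6 (A/G, transition), 7 (A/G, transition), 18 (C/T, transition), 28 (T/C, transition), 30 (T/G, transversion).
Of the 6 differences, 5 transitions and 1 transversion over 34 sites: P = 5/34 = 0.147059, Q = 1/34 = 0.029412.
d = −0.5·ln(0.676470) − 0.25·ln(0.941176) = −0.5·(-0.390867) − 0.25·(-0.060625) = 0.2106.

0.2106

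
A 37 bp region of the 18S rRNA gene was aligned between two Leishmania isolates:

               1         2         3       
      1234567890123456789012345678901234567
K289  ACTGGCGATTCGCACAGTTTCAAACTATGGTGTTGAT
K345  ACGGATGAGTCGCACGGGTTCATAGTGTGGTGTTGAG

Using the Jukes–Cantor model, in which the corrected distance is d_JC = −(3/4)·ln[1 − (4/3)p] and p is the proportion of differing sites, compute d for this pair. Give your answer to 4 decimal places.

0.3351

Differing sites — 3:T/G; 5:G/A; 6:C/T; 9:T/G; 16:A/G; 18:T/G; 23:A/T; 25:C/G; 27:A/G; 37:T/G.
p = 10/37 = 0.270270.
d = −0.75 · ln(1 − (4/3)·0.270270) = −0.75 · ln(0.639640) = −0.75 · (-0.446850) = 0.3351.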